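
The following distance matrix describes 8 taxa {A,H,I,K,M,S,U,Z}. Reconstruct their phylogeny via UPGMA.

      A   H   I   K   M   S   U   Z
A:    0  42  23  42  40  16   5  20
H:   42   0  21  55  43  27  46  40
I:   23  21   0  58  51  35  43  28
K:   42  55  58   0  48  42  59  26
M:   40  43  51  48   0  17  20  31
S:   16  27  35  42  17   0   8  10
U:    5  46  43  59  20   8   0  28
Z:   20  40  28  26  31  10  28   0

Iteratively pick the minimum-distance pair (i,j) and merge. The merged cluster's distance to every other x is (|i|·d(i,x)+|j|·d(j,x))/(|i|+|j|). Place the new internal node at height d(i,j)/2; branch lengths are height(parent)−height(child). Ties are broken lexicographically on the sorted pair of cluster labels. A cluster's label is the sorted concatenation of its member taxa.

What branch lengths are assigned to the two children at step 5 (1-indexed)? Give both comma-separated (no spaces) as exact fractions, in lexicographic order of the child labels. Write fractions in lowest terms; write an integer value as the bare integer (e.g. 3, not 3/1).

9/2,27/2

1. join A+U (d=5) ⇒ AU; edges |A|=5/2, |U|=5/2
  updated: d(AU,H)=44, d(AU,I)=33, d(AU,K)=101/2, d(AU,M)=30, d(AU,S)=12, d(AU,Z)=24
2. join S+Z (d=10) ⇒ SZ; edges |S|=5, |Z|=5
  updated: d(AU,SZ)=18, d(H,SZ)=67/2, d(I,SZ)=63/2, d(K,SZ)=34, d(M,SZ)=24
3. join AU+SZ (d=18) ⇒ ASUZ; edges |AU|=13/2, |SZ|=4
  updated: d(ASUZ,H)=155/4, d(ASUZ,I)=129/4, d(ASUZ,K)=169/4, d(ASUZ,M)=27
4. join H+I (d=21) ⇒ HI; edges |H|=21/2, |I|=21/2
  updated: d(ASUZ,HI)=71/2, d(HI,K)=113/2, d(HI,M)=47
5. join ASUZ+M (d=27) ⇒ AMSUZ; edges |ASUZ|=9/2, |M|=27/2
  updated: d(AMSUZ,HI)=189/5, d(AMSUZ,K)=217/5
6. join AMSUZ+HI (d=189/5) ⇒ AHIMSUZ; edges |AMSUZ|=27/5, |HI|=42/5
  updated: d(AHIMSUZ,K)=330/7
7. join AHIMSUZ+K (d=330/7) ⇒ AHIKMSUZ; edges |AHIMSUZ|=327/70, |K|=165/7
final tree: (((((A:5/2,U:5/2):13/2,(S:5,Z:5):4):9/2,M:27/2):27/5,(H:21/2,I:21/2):42/5):327/70,K:165/7)
total length: 3729/35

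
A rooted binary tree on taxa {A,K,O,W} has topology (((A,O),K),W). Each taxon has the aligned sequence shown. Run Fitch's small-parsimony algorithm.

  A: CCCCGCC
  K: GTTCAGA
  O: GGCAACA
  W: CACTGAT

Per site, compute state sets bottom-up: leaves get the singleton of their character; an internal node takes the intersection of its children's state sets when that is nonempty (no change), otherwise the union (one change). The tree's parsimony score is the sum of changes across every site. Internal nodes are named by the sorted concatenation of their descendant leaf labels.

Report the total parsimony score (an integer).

14

site 0, node AO: A={C} ∪ O={G} → {C,G} (+1)
site 0, node AKO: AO={C,G} ∩ K={G} → {G} (+0)
site 0, node AKOW: AKO={G} ∪ W={C} → {C,G} (+1)
site 1, node AO: A={C} ∪ O={G} → {C,G} (+1)
site 1, node AKO: AO={C,G} ∪ K={T} → {C,G,T} (+1)
site 1, node AKOW: AKO={C,G,T} ∪ W={A} → {A,C,G,T} (+1)
site 2, node AO: A={C} ∩ O={C} → {C} (+0)
site 2, node AKO: AO={C} ∪ K={T} → {C,T} (+1)
site 2, node AKOW: AKO={C,T} ∩ W={C} → {C} (+0)
site 3, node AO: A={C} ∪ O={A} → {A,C} (+1)
site 3, node AKO: AO={A,C} ∩ K={C} → {C} (+0)
site 3, node AKOW: AKO={C} ∪ W={T} → {C,T} (+1)
site 4, node AO: A={G} ∪ O={A} → {A,G} (+1)
site 4, node AKO: AO={A,G} ∩ K={A} → {A} (+0)
site 4, node AKOW: AKO={A} ∪ W={G} → {A,G} (+1)
site 5, node AO: A={C} ∩ O={C} → {C} (+0)
site 5, node AKO: AO={C} ∪ K={G} → {C,G} (+1)
site 5, node AKOW: AKO={C,G} ∪ W={A} → {A,C,G} (+1)
site 6, node AO: A={C} ∪ O={A} → {A,C} (+1)
site 6, node AKO: AO={A,C} ∩ K={A} → {A} (+0)
site 6, node AKOW: AKO={A} ∪ W={T} → {A,T} (+1)
per-site changes: [2, 3, 1, 2, 2, 2, 2]; total = 14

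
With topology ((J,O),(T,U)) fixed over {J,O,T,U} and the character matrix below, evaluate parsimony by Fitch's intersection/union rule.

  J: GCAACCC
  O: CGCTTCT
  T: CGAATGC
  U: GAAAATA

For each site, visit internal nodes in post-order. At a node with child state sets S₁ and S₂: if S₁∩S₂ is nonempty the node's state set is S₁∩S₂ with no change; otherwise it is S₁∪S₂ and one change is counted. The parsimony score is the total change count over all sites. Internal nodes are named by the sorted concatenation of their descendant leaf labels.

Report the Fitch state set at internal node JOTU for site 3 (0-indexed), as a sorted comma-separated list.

[col 0] JO: children J:{G}, O:{C} ∪→ {C,G}; cost 1
[col 0] TU: children T:{C}, U:{G} ∪→ {C,G}; cost 1
[col 0] JOTU: children JO:{C,G}, TU:{C,G} ∩→ {C,G}; cost 0
[col 1] JO: children J:{C}, O:{G} ∪→ {C,G}; cost 1
[col 1] TU: children T:{G}, U:{A} ∪→ {A,G}; cost 1
[col 1] JOTU: children JO:{C,G}, TU:{A,G} ∩→ {G}; cost 0
[col 2] JO: children J:{A}, O:{C} ∪→ {A,C}; cost 1
[col 2] TU: children T:{A}, U:{A} ∩→ {A}; cost 0
[col 2] JOTU: children JO:{A,C}, TU:{A} ∩→ {A}; cost 0
[col 3] JO: children J:{A}, O:{T} ∪→ {A,T}; cost 1
[col 3] TU: children T:{A}, U:{A} ∩→ {A}; cost 0
[col 3] JOTU: children JO:{A,T}, TU:{A} ∩→ {A}; cost 0
[col 4] JO: children J:{C}, O:{T} ∪→ {C,T}; cost 1
[col 4] TU: children T:{T}, U:{A} ∪→ {A,T}; cost 1
[col 4] JOTU: children JO:{C,T}, TU:{A,T} ∩→ {T}; cost 0
[col 5] JO: children J:{C}, O:{C} ∩→ {C}; cost 0
[col 5] TU: children T:{G}, U:{T} ∪→ {G,T}; cost 1
[col 5] JOTU: children JO:{C}, TU:{G,T} ∪→ {C,G,T}; cost 1
[col 6] JO: children J:{C}, O:{T} ∪→ {C,T}; cost 1
[col 6] TU: children T:{C}, U:{A} ∪→ {A,C}; cost 1
[col 6] JOTU: children JO:{C,T}, TU:{A,C} ∩→ {C}; cost 0
per-site changes: [2, 2, 1, 1, 2, 2, 2]; total = 12

A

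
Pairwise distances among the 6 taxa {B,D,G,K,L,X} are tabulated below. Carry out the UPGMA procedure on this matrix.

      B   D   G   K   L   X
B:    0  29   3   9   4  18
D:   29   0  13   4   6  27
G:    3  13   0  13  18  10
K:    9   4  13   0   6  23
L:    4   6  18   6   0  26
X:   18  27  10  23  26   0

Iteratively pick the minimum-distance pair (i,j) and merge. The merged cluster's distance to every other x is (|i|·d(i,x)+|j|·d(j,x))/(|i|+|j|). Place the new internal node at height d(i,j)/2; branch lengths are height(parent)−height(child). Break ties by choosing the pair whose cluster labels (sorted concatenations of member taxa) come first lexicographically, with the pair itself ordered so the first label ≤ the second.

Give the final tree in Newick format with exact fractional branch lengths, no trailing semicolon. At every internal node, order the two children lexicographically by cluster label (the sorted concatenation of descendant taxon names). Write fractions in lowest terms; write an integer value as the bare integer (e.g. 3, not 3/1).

(((B:3/2,G:3/2):11/2,X:7):2,((D:2,K:2):1,L:3):6)

step 1: merge (B,G) at d=3; branch lengths B→3/2, G→3/2; new cluster BG
  updated: d(BG,D)=21, d(BG,K)=11, d(BG,L)=11, d(BG,X)=14
step 2: merge (D,K) at d=4; branch lengths D→2, K→2; new cluster DK
  updated: d(BG,DK)=16, d(DK,L)=6, d(DK,X)=25
step 3: merge (DK,L) at d=6; branch lengths DK→1, L→3; new cluster DKL
  updated: d(BG,DKL)=43/3, d(DKL,X)=76/3
step 4: merge (BG,X) at d=14; branch lengths BG→11/2, X→7; new cluster BGX
  updated: d(BGX,DKL)=18
step 5: merge (BGX,DKL) at d=18; branch lengths BGX→2, DKL→6; new cluster BDGKLX
final tree: (((B:3/2,G:3/2):11/2,X:7):2,((D:2,K:2):1,L:3):6)
total length: 63/2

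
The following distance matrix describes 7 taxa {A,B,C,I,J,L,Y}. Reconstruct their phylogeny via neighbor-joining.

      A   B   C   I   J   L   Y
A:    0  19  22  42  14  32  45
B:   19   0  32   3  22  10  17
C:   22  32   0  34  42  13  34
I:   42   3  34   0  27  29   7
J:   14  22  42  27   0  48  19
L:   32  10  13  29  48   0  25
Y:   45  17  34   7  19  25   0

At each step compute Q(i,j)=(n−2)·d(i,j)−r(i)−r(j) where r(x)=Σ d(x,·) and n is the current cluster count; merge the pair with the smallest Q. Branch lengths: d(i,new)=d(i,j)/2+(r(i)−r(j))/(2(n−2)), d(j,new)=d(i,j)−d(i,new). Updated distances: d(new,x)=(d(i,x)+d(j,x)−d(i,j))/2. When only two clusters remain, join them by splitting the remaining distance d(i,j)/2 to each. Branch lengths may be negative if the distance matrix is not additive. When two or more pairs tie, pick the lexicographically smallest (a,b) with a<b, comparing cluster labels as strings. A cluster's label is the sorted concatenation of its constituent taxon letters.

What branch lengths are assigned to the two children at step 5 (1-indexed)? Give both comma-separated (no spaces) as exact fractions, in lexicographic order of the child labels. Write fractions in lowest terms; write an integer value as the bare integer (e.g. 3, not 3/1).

1. join A+J (d=14, Q=-276) ⇒ AJ; edges |A|=36/5, |J|=34/5
  updated: d(AJ,B)=27/2, d(AJ,C)=25, d(AJ,I)=55/2, d(AJ,L)=33, d(AJ,Y)=25
2. join C+L (d=13, Q=-196) ⇒ CL; edges |C|=10, |L|=3
  updated: d(AJ,CL)=45/2, d(B,CL)=29/2, d(CL,I)=25, d(CL,Y)=23
3. join I+Y (d=7, Q=-227/2) ⇒ IY; edges |I|=23/12, |Y|=61/12
  updated: d(AJ,IY)=91/4, d(B,IY)=13/2, d(CL,IY)=41/2
4. join AJ+CL (d=45/2, Q=-285/4) ⇒ ACJL; edges |AJ|=185/16, |CL|=175/16
  updated: d(ACJL,B)=11/4, d(ACJL,IY)=83/8
5. join ACJL+B (d=11/4, Q=-157/8) ⇒ ABCJL; edges |ACJL|=53/16, |B|=-9/16
  updated: d(ABCJL,IY)=113/16
6. join ABCJL+IY (d=113/16) ⇒ ABCIJLY; edges |ABCJL|=113/32, |IY|=113/32
final tree: ((((A:36/5,J:34/5):185/16,(C:10,L:3):175/16):53/16,B:-9/16):113/32,(I:23/12,Y:61/12):113/32)
total length: 1061/16

53/16,-9/16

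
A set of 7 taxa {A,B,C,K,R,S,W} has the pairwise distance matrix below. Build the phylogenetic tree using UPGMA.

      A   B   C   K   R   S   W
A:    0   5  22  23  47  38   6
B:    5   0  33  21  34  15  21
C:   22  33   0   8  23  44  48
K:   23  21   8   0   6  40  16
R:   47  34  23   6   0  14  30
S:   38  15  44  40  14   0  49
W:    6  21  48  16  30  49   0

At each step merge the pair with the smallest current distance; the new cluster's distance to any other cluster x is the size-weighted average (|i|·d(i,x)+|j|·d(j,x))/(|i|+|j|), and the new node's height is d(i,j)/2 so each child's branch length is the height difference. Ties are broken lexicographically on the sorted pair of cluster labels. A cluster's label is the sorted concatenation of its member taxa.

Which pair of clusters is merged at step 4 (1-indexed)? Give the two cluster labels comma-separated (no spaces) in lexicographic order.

C,KR

1. join A+B (d=5) ⇒ AB; edges |A|=5/2, |B|=5/2
  updated: d(AB,C)=55/2, d(AB,K)=22, d(AB,R)=81/2, d(AB,S)=53/2, d(AB,W)=27/2
2. join K+R (d=6) ⇒ KR; edges |K|=3, |R|=3
  updated: d(AB,KR)=125/4, d(C,KR)=31/2, d(KR,S)=27, d(KR,W)=23
3. join AB+W (d=27/2) ⇒ ABW; edges |AB|=17/4, |W|=27/4
  updated: d(ABW,C)=103/3, d(ABW,KR)=57/2, d(ABW,S)=34
4. join C+KR (d=31/2) ⇒ CKR; edges |C|=31/4, |KR|=19/4
  updated: d(ABW,CKR)=274/9, d(CKR,S)=98/3
5. join ABW+CKR (d=274/9) ⇒ ABCKRW; edges |ABW|=305/36, |CKR|=269/36
  updated: d(ABCKRW,S)=100/3
6. join ABCKRW+S (d=100/3) ⇒ ABCKRSW; edges |ABCKRW|=13/9, |S|=50/3
final tree: ((((A:5/2,B:5/2):17/4,W:27/4):305/36,(C:31/4,(K:3,R:3):19/4):269/36):13/9,S:50/3)
total length: 617/9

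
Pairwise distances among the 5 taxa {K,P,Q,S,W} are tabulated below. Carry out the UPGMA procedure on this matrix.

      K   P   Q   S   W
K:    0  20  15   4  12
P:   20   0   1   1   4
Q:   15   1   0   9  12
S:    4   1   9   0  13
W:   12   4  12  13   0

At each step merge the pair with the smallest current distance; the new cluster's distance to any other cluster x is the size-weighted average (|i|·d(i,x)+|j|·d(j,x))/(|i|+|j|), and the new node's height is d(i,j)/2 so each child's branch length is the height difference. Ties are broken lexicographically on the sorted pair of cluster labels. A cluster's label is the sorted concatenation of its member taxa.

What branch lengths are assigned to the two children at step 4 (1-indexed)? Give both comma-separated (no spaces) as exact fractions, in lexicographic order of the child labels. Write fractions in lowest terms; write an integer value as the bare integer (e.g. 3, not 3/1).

23/6,11/6

iteration 1: select P,Q (d=1); attach at lengths (1/2, 1/2); label the merged cluster PQ
  updated: d(K,PQ)=35/2, d(PQ,S)=5, d(PQ,W)=8
iteration 2: select K,S (d=4); attach at lengths (2, 2); label the merged cluster KS
  updated: d(KS,PQ)=45/4, d(KS,W)=25/2
iteration 3: select PQ,W (d=8); attach at lengths (7/2, 4); label the merged cluster PQW
  updated: d(KS,PQW)=35/3
iteration 4: select KS,PQW (d=35/3); attach at lengths (23/6, 11/6); label the merged cluster KPQSW
final tree: ((K:2,S:2):23/6,((P:1/2,Q:1/2):7/2,W:4):11/6)
total length: 109/6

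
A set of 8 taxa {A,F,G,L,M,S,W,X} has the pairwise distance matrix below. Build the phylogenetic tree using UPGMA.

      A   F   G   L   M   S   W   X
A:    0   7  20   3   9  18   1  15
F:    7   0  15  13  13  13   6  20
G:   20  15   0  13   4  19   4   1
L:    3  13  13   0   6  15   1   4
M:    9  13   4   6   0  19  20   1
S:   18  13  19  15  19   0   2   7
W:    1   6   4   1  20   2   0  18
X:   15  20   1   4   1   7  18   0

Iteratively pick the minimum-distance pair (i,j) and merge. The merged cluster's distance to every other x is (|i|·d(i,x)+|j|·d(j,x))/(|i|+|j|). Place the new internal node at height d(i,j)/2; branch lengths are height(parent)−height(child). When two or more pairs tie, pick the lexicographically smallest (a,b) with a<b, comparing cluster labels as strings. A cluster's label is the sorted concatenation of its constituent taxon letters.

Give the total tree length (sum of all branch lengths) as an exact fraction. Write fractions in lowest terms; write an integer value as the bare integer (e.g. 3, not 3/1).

1. join A+W (d=1) ⇒ AW; edges |A|=1/2, |W|=1/2
  updated: d(AW,F)=13/2, d(AW,G)=12, d(AW,L)=2, d(AW,M)=29/2, d(AW,S)=10, d(AW,X)=33/2
2. join G+X (d=1) ⇒ GX; edges |G|=1/2, |X|=1/2
  updated: d(AW,GX)=57/4, d(F,GX)=35/2, d(GX,L)=17/2, d(GX,M)=5/2, d(GX,S)=13
3. join AW+L (d=2) ⇒ ALW; edges |AW|=1/2, |L|=1
  updated: d(ALW,F)=26/3, d(ALW,GX)=37/3, d(ALW,M)=35/3, d(ALW,S)=35/3
4. join GX+M (d=5/2) ⇒ GMX; edges |GX|=3/4, |M|=5/4
  updated: d(ALW,GMX)=109/9, d(F,GMX)=16, d(GMX,S)=15
5. join ALW+F (d=26/3) ⇒ AFLW; edges |ALW|=10/3, |F|=13/3
  updated: d(AFLW,GMX)=157/12, d(AFLW,S)=12
6. join AFLW+S (d=12) ⇒ AFLSW; edges |AFLW|=5/3, |S|=6
  updated: d(AFLSW,GMX)=202/15
7. join AFLSW+GMX (d=202/15) ⇒ AFGLMSWX; edges |AFLSW|=11/15, |GMX|=329/60
final tree: (((((A:1/2,W:1/2):1/2,L:1):10/3,F:13/3):5/3,S:6):11/15,((G:1/2,X:1/2):3/4,M:5/4):329/60)
total length: 541/20

541/20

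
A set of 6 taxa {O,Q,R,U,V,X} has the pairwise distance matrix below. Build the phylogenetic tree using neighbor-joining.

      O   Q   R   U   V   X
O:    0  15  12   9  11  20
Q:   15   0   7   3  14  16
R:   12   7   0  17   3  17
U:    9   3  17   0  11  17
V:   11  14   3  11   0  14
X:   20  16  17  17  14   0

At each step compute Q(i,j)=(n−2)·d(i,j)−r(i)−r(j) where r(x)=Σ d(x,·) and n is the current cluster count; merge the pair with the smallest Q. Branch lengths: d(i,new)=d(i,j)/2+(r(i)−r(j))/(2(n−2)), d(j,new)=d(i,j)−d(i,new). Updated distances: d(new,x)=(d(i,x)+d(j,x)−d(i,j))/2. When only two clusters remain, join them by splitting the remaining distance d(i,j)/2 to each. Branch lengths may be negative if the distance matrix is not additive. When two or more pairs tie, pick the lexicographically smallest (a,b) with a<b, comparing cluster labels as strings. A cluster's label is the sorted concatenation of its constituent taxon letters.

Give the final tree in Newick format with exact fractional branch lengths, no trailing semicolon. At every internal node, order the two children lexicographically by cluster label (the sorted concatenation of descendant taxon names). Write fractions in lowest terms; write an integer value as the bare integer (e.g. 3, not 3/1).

(((O:107/16,(Q:5/4,U:7/4):61/16):21/16,(R:25/12,V:11/12):49/16):175/32,X:175/32)

iteration 1: select Q,U (d=3, Q=-100); attach at lengths (5/4, 7/4); label the merged cluster QU
  updated: d(O,QU)=21/2, d(QU,R)=21/2, d(QU,V)=11, d(QU,X)=15
iteration 2: select R,V (d=3, Q=-145/2); attach at lengths (25/12, 11/12); label the merged cluster RV
  updated: d(O,RV)=10, d(QU,RV)=37/4, d(RV,X)=14
iteration 3: select O,QU (d=21/2, Q=-217/4); attach at lengths (107/16, 61/16); label the merged cluster OQU
  updated: d(OQU,RV)=35/8, d(OQU,X)=49/4
iteration 4: select OQU,RV (d=35/8, Q=-245/8); attach at lengths (21/16, 49/16); label the merged cluster OQRUV
  updated: d(OQRUV,X)=175/16
iteration 5: select OQRUV,X (d=175/16); attach at lengths (175/32, 175/32); label the merged cluster OQRUVX
final tree: (((O:107/16,(Q:5/4,U:7/4):61/16):21/16,(R:25/12,V:11/12):49/16):175/32,X:175/32)
total length: 509/16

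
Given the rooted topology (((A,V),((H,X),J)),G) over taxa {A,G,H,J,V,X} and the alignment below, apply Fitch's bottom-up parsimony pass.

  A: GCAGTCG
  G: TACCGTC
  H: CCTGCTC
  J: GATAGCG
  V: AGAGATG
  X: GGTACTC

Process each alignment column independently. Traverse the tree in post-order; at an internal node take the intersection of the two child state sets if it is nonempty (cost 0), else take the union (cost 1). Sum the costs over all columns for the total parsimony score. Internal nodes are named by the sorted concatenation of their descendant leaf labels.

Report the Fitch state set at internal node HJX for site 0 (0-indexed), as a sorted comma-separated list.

site 0, node AV: A={G} ∪ V={A} → {A,G} (+1)
site 0, node HX: H={C} ∪ X={G} → {C,G} (+1)
site 0, node HJX: HX={C,G} ∩ J={G} → {G} (+0)
site 0, node AHJVX: AV={A,G} ∩ HJX={G} → {G} (+0)
site 0, node AGHJVX: AHJVX={G} ∪ G={T} → {G,T} (+1)
site 1, node AV: A={C} ∪ V={G} → {C,G} (+1)
site 1, node HX: H={C} ∪ X={G} → {C,G} (+1)
site 1, node HJX: HX={C,G} ∪ J={A} → {A,C,G} (+1)
site 1, node AHJVX: AV={C,G} ∩ HJX={A,C,G} → {C,G} (+0)
site 1, node AGHJVX: AHJVX={C,G} ∪ G={A} → {A,C,G} (+1)
site 2, node AV: A={A} ∩ V={A} → {A} (+0)
site 2, node HX: H={T} ∩ X={T} → {T} (+0)
site 2, node HJX: HX={T} ∩ J={T} → {T} (+0)
site 2, node AHJVX: AV={A} ∪ HJX={T} → {A,T} (+1)
site 2, node AGHJVX: AHJVX={A,T} ∪ G={C} → {A,C,T} (+1)
site 3, node AV: A={G} ∩ V={G} → {G} (+0)
site 3, node HX: H={G} ∪ X={A} → {A,G} (+1)
site 3, node HJX: HX={A,G} ∩ J={A} → {A} (+0)
site 3, node AHJVX: AV={G} ∪ HJX={A} → {A,G} (+1)
site 3, node AGHJVX: AHJVX={A,G} ∪ G={C} → {A,C,G} (+1)
site 4, node AV: A={T} ∪ V={A} → {A,T} (+1)
site 4, node HX: H={C} ∩ X={C} → {C} (+0)
site 4, node HJX: HX={C} ∪ J={G} → {C,G} (+1)
site 4, node AHJVX: AV={A,T} ∪ HJX={C,G} → {A,C,G,T} (+1)
site 4, node AGHJVX: AHJVX={A,C,G,T} ∩ G={G} → {G} (+0)
site 5, node AV: A={C} ∪ V={T} → {C,T} (+1)
site 5, node HX: H={T} ∩ X={T} → {T} (+0)
site 5, node HJX: HX={T} ∪ J={C} → {C,T} (+1)
site 5, node AHJVX: AV={C,T} ∩ HJX={C,T} → {C,T} (+0)
site 5, node AGHJVX: AHJVX={C,T} ∩ G={T} → {T} (+0)
site 6, node AV: A={G} ∩ V={G} → {G} (+0)
site 6, node HX: H={C} ∩ X={C} → {C} (+0)
site 6, node HJX: HX={C} ∪ J={G} → {C,G} (+1)
site 6, node AHJVX: AV={G} ∩ HJX={C,G} → {G} (+0)
site 6, node AGHJVX: AHJVX={G} ∪ G={C} → {C,G} (+1)
per-site changes: [3, 4, 2, 3, 3, 2, 2]; total = 19

G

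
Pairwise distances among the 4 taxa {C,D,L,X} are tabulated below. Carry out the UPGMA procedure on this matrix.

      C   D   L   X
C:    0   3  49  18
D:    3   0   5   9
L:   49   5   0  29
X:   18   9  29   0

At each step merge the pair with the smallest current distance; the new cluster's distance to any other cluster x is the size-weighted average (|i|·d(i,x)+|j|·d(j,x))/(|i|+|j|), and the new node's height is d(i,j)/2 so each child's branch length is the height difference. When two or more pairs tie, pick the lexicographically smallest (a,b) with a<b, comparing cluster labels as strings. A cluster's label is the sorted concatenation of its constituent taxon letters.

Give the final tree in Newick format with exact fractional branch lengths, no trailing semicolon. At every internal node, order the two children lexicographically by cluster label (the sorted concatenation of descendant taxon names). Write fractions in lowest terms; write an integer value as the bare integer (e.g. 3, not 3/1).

(((C:3/2,D:3/2):21/4,X:27/4):85/12,L:83/6)

1. join C+D (d=3) ⇒ CD; edges |C|=3/2, |D|=3/2
  updated: d(CD,L)=27, d(CD,X)=27/2
2. join CD+X (d=27/2) ⇒ CDX; edges |CD|=21/4, |X|=27/4
  updated: d(CDX,L)=83/3
3. join CDX+L (d=83/3) ⇒ CDLX; edges |CDX|=85/12, |L|=83/6
final tree: (((C:3/2,D:3/2):21/4,X:27/4):85/12,L:83/6)
total length: 431/12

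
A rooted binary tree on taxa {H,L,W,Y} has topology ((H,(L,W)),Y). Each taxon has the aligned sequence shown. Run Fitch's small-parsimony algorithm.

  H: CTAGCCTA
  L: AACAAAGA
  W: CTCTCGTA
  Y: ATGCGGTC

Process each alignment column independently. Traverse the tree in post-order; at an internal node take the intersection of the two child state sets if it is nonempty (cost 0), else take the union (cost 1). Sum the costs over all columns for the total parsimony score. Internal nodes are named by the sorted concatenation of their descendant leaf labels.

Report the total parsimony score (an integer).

14

[col 0] LW: children L:{A}, W:{C} ∪→ {A,C}; cost 1
[col 0] HLW: children H:{C}, LW:{A,C} ∩→ {C}; cost 0
[col 0] HLWY: children HLW:{C}, Y:{A} ∪→ {A,C}; cost 1
[col 1] LW: children L:{A}, W:{T} ∪→ {A,T}; cost 1
[col 1] HLW: children H:{T}, LW:{A,T} ∩→ {T}; cost 0
[col 1] HLWY: children HLW:{T}, Y:{T} ∩→ {T}; cost 0
[col 2] LW: children L:{C}, W:{C} ∩→ {C}; cost 0
[col 2] HLW: children H:{A}, LW:{C} ∪→ {A,C}; cost 1
[col 2] HLWY: children HLW:{A,C}, Y:{G} ∪→ {A,C,G}; cost 1
[col 3] LW: children L:{A}, W:{T} ∪→ {A,T}; cost 1
[col 3] HLW: children H:{G}, LW:{A,T} ∪→ {A,G,T}; cost 1
[col 3] HLWY: children HLW:{A,G,T}, Y:{C} ∪→ {A,C,G,T}; cost 1
[col 4] LW: children L:{A}, W:{C} ∪→ {A,C}; cost 1
[col 4] HLW: children H:{C}, LW:{A,C} ∩→ {C}; cost 0
[col 4] HLWY: children HLW:{C}, Y:{G} ∪→ {C,G}; cost 1
[col 5] LW: children L:{A}, W:{G} ∪→ {A,G}; cost 1
[col 5] HLW: children H:{C}, LW:{A,G} ∪→ {A,C,G}; cost 1
[col 5] HLWY: children HLW:{A,C,G}, Y:{G} ∩→ {G}; cost 0
[col 6] LW: children L:{G}, W:{T} ∪→ {G,T}; cost 1
[col 6] HLW: children H:{T}, LW:{G,T} ∩→ {T}; cost 0
[col 6] HLWY: children HLW:{T}, Y:{T} ∩→ {T}; cost 0
[col 7] LW: children L:{A}, W:{A} ∩→ {A}; cost 0
[col 7] HLW: children H:{A}, LW:{A} ∩→ {A}; cost 0
[col 7] HLWY: children HLW:{A}, Y:{C} ∪→ {A,C}; cost 1
per-site changes: [2, 1, 2, 3, 2, 2, 1, 1]; total = 14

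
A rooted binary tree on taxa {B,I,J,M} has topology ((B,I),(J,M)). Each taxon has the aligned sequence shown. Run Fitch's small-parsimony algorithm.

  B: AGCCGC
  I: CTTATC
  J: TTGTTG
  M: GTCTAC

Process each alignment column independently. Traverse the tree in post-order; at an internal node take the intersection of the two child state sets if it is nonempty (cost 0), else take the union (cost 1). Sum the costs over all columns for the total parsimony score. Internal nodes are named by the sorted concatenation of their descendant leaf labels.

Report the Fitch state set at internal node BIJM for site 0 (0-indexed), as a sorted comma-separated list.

A,C,G,T

[col 0] BI: children B:{A}, I:{C} ∪→ {A,C}; cost 1
[col 0] JM: children J:{T}, M:{G} ∪→ {G,T}; cost 1
[col 0] BIJM: children BI:{A,C}, JM:{G,T} ∪→ {A,C,G,T}; cost 1
[col 1] BI: children B:{G}, I:{T} ∪→ {G,T}; cost 1
[col 1] JM: children J:{T}, M:{T} ∩→ {T}; cost 0
[col 1] BIJM: children BI:{G,T}, JM:{T} ∩→ {T}; cost 0
[col 2] BI: children B:{C}, I:{T} ∪→ {C,T}; cost 1
[col 2] JM: children J:{G}, M:{C} ∪→ {C,G}; cost 1
[col 2] BIJM: children BI:{C,T}, JM:{C,G} ∩→ {C}; cost 0
[col 3] BI: children B:{C}, I:{A} ∪→ {A,C}; cost 1
[col 3] JM: children J:{T}, M:{T} ∩→ {T}; cost 0
[col 3] BIJM: children BI:{A,C}, JM:{T} ∪→ {A,C,T}; cost 1
[col 4] BI: children B:{G}, I:{T} ∪→ {G,T}; cost 1
[col 4] JM: children J:{T}, M:{A} ∪→ {A,T}; cost 1
[col 4] BIJM: children BI:{G,T}, JM:{A,T} ∩→ {T}; cost 0
[col 5] BI: children B:{C}, I:{C} ∩→ {C}; cost 0
[col 5] JM: children J:{G}, M:{C} ∪→ {C,G}; cost 1
[col 5] BIJM: children BI:{C}, JM:{C,G} ∩→ {C}; cost 0
per-site changes: [3, 1, 2, 2, 2, 1]; total = 11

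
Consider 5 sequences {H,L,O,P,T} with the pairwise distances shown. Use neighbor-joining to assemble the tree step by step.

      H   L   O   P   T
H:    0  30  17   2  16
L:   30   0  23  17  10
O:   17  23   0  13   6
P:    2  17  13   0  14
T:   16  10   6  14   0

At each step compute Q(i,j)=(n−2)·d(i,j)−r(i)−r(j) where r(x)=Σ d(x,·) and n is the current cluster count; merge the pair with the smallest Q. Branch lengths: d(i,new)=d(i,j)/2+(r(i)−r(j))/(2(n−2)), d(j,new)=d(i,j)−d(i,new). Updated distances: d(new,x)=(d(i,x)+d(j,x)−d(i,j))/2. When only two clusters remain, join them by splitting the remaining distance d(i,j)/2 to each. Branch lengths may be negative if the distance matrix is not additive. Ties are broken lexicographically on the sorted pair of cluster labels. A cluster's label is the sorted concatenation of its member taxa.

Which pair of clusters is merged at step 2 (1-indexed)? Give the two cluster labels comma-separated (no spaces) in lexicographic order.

HP,O

step 1: merge (H,P) at d=2, Q=-105; branch lengths H→25/6, P→-13/6; new cluster HP
  updated: d(HP,L)=45/2, d(HP,O)=14, d(HP,T)=14
step 2: merge (HP,O) at d=14, Q=-131/2; branch lengths HP→71/8, O→41/8; new cluster HOP
  updated: d(HOP,L)=63/4, d(HOP,T)=3
step 3: merge (HOP,L) at d=63/4, Q=-115/4; branch lengths HOP→35/8, L→91/8; new cluster HLOP
  updated: d(HLOP,T)=-11/8
step 4: merge (HLOP,T) at d=-11/8; branch lengths HLOP→-11/16, T→-11/16; new cluster HLOPT
final tree: ((((H:25/6,P:-13/6):71/8,O:41/8):35/8,L:91/8):-11/16,T:-11/16)
total length: 243/8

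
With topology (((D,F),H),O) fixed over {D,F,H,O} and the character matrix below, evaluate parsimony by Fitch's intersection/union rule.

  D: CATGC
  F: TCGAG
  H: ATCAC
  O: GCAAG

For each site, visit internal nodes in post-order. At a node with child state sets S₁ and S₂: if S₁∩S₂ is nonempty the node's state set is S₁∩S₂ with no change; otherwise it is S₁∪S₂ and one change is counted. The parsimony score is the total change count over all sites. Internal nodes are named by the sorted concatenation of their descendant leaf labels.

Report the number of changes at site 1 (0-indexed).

2

site 0, node DF: D={C} ∪ F={T} → {C,T} (+1)
site 0, node DFH: DF={C,T} ∪ H={A} → {A,C,T} (+1)
site 0, node DFHO: DFH={A,C,T} ∪ O={G} → {A,C,G,T} (+1)
site 1, node DF: D={A} ∪ F={C} → {A,C} (+1)
site 1, node DFH: DF={A,C} ∪ H={T} → {A,C,T} (+1)
site 1, node DFHO: DFH={A,C,T} ∩ O={C} → {C} (+0)
site 2, node DF: D={T} ∪ F={G} → {G,T} (+1)
site 2, node DFH: DF={G,T} ∪ H={C} → {C,G,T} (+1)
site 2, node DFHO: DFH={C,G,T} ∪ O={A} → {A,C,G,T} (+1)
site 3, node DF: D={G} ∪ F={A} → {A,G} (+1)
site 3, node DFH: DF={A,G} ∩ H={A} → {A} (+0)
site 3, node DFHO: DFH={A} ∩ O={A} → {A} (+0)
site 4, node DF: D={C} ∪ F={G} → {C,G} (+1)
site 4, node DFH: DF={C,G} ∩ H={C} → {C} (+0)
site 4, node DFHO: DFH={C} ∪ O={G} → {C,G} (+1)
per-site changes: [3, 2, 3, 1, 2]; total = 11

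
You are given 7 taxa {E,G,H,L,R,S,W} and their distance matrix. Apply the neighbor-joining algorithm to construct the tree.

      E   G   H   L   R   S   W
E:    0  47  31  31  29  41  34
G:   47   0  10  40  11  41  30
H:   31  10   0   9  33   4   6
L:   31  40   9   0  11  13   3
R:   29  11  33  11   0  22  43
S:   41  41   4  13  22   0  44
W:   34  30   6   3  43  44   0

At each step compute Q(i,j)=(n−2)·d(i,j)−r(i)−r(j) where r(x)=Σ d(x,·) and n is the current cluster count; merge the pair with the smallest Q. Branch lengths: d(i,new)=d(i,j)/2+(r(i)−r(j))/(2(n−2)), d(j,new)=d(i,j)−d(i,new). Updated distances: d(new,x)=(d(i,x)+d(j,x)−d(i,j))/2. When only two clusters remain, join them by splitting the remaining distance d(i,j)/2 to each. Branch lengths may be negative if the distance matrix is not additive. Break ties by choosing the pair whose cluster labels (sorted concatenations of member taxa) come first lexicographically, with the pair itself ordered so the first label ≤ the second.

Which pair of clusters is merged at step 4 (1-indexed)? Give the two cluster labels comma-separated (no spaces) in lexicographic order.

E,GR

1. join G+R (d=11, Q=-273) ⇒ GR; edges |G|=17/2, |R|=5/2
  updated: d(E,GR)=65/2, d(GR,H)=16, d(GR,L)=20, d(GR,S)=26, d(GR,W)=31
2. join L+W (d=3, Q=-182) ⇒ LW; edges |L|=-15/4, |W|=27/4
  updated: d(E,LW)=31, d(GR,LW)=24, d(H,LW)=6, d(LW,S)=27
3. join H+S (d=4, Q=-143) ⇒ HS; edges |H|=-29/6, |S|=53/6
  updated: d(E,HS)=34, d(GR,HS)=19, d(HS,LW)=29/2
4. join E+GR (d=65/2, Q=-108) ⇒ EGR; edges |E|=87/4, |GR|=43/4
  updated: d(EGR,HS)=41/4, d(EGR,LW)=45/4
5. join EGR+HS (d=41/4, Q=-36) ⇒ EGHRS; edges |EGR|=7/2, |HS|=27/4
  updated: d(EGHRS,LW)=31/4
6. join EGHRS+LW (d=31/4) ⇒ EGHLRSW; edges |EGHRS|=31/8, |LW|=31/8
final tree: (((E:87/4,(G:17/2,R:5/2):43/4):7/2,(H:-29/6,S:53/6):27/4):31/8,(L:-15/4,W:27/4):31/8)
total length: 137/2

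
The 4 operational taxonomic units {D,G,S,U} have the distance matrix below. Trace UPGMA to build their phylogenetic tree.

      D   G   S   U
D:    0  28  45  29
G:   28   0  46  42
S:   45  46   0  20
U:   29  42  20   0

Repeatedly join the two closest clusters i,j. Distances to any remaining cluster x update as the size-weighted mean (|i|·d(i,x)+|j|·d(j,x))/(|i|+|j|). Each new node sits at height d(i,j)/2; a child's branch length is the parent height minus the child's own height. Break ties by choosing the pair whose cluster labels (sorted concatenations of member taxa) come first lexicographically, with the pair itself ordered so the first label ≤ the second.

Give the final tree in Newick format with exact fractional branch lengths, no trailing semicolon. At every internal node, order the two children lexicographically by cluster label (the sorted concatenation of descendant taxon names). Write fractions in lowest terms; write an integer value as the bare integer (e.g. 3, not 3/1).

1. join S+U (d=20) ⇒ SU; edges |S|=10, |U|=10
  updated: d(D,SU)=37, d(G,SU)=44
2. join D+G (d=28) ⇒ DG; edges |D|=14, |G|=14
  updated: d(DG,SU)=81/2
3. join DG+SU (d=81/2) ⇒ DGSU; edges |DG|=25/4, |SU|=41/4
final tree: ((D:14,G:14):25/4,(S:10,U:10):41/4)
total length: 129/2

((D:14,G:14):25/4,(S:10,U:10):41/4)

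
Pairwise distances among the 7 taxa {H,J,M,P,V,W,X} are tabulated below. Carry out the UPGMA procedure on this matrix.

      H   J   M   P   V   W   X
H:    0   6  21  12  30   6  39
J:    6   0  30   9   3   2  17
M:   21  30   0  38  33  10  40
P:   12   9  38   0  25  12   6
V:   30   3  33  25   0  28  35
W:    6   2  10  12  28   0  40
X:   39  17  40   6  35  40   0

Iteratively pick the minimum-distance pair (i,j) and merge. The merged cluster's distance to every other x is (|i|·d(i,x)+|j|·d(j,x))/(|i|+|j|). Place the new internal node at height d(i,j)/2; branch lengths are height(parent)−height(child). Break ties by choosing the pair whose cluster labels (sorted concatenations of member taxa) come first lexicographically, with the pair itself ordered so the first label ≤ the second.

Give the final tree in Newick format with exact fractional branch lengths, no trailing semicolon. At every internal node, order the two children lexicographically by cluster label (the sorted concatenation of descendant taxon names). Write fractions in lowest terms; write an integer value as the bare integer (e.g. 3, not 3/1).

1. join J+W (d=2) ⇒ JW; edges |J|=1, |W|=1
  updated: d(H,JW)=6, d(JW,M)=20, d(JW,P)=21/2, d(JW,V)=31/2, d(JW,X)=57/2
2. join H+JW (d=6) ⇒ HJW; edges |H|=3, |JW|=2
  updated: d(HJW,M)=61/3, d(HJW,P)=11, d(HJW,V)=61/3, d(HJW,X)=32
3. join P+X (d=6) ⇒ PX; edges |P|=3, |X|=3
  updated: d(HJW,PX)=43/2, d(M,PX)=39, d(PX,V)=30
4. join HJW+M (d=61/3) ⇒ HJMW; edges |HJW|=43/6, |M|=61/6
  updated: d(HJMW,PX)=207/8, d(HJMW,V)=47/2
5. join HJMW+V (d=47/2) ⇒ HJMVW; edges |HJMW|=19/12, |V|=47/4
  updated: d(HJMVW,PX)=267/10
6. join HJMVW+PX (d=267/10) ⇒ HJMPVWX; edges |HJMVW|=8/5, |PX|=207/20
final tree: ((((H:3,(J:1,W:1):2):43/6,M:61/6):19/12,V:47/4):8/5,(P:3,X:3):207/20)
total length: 3337/60

((((H:3,(J:1,W:1):2):43/6,M:61/6):19/12,V:47/4):8/5,(P:3,X:3):207/20)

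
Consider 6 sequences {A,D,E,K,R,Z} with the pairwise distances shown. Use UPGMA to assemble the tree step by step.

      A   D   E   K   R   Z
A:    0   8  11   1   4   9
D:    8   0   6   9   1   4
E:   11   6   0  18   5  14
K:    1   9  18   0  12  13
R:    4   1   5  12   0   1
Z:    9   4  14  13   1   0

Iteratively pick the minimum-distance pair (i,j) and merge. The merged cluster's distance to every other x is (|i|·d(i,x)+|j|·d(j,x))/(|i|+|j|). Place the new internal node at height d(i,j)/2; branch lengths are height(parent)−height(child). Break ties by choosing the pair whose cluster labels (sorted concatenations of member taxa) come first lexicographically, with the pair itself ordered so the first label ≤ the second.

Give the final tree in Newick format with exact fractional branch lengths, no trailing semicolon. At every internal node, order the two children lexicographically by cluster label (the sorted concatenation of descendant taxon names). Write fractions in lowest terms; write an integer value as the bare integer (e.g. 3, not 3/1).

step 1: merge (A,K) at d=1; branch lengths A→1/2, K→1/2; new cluster AK
  updated: d(AK,D)=17/2, d(AK,E)=29/2, d(AK,R)=8, d(AK,Z)=11
step 2: merge (D,R) at d=1; branch lengths D→1/2, R→1/2; new cluster DR
  updated: d(AK,DR)=33/4, d(DR,E)=11/2, d(DR,Z)=5/2
step 3: merge (DR,Z) at d=5/2; branch lengths DR→3/4, Z→5/4; new cluster DRZ
  updated: d(AK,DRZ)=55/6, d(DRZ,E)=25/3
step 4: merge (DRZ,E) at d=25/3; branch lengths DRZ→35/12, E→25/6; new cluster DERZ
  updated: d(AK,DERZ)=21/2
step 5: merge (AK,DERZ) at d=21/2; branch lengths AK→19/4, DERZ→13/12; new cluster ADEKRZ
final tree: ((A:1/2,K:1/2):19/4,(((D:1/2,R:1/2):3/4,Z:5/4):35/12,E:25/6):13/12)
total length: 203/12

((A:1/2,K:1/2):19/4,(((D:1/2,R:1/2):3/4,Z:5/4):35/12,E:25/6):13/12)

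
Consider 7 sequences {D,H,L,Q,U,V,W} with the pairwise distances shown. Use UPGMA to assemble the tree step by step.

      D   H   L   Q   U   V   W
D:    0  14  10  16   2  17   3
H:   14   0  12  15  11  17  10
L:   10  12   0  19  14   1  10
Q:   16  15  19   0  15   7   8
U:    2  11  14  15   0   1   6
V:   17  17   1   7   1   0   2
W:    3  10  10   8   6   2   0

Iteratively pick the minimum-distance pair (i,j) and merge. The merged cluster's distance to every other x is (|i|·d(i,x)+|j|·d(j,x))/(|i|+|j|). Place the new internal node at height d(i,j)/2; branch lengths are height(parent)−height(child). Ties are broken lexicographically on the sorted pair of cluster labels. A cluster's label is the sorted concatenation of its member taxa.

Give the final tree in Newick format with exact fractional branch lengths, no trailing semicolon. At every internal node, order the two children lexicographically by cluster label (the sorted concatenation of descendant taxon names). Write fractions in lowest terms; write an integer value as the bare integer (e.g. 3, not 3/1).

1. join L+V (d=1) ⇒ LV; edges |L|=1/2, |V|=1/2
  updated: d(D,LV)=27/2, d(H,LV)=29/2, d(LV,Q)=13, d(LV,U)=15/2, d(LV,W)=6
2. join D+U (d=2) ⇒ DU; edges |D|=1, |U|=1
  updated: d(DU,H)=25/2, d(DU,LV)=21/2, d(DU,Q)=31/2, d(DU,W)=9/2
3. join DU+W (d=9/2) ⇒ DUW; edges |DU|=5/4, |W|=9/4
  updated: d(DUW,H)=35/3, d(DUW,LV)=9, d(DUW,Q)=13
4. join DUW+LV (d=9) ⇒ DLUVW; edges |DUW|=9/4, |LV|=4
  updated: d(DLUVW,H)=64/5, d(DLUVW,Q)=13
5. join DLUVW+H (d=64/5) ⇒ DHLUVW; edges |DLUVW|=19/10, |H|=32/5
  updated: d(DHLUVW,Q)=40/3
6. join DHLUVW+Q (d=40/3) ⇒ DHLQUVW; edges |DHLUVW|=4/15, |Q|=20/3
final tree: (((((D:1,U:1):5/4,W:9/4):9/4,(L:1/2,V:1/2):4):19/10,H:32/5):4/15,Q:20/3)
total length: 1679/60

(((((D:1,U:1):5/4,W:9/4):9/4,(L:1/2,V:1/2):4):19/10,H:32/5):4/15,Q:20/3)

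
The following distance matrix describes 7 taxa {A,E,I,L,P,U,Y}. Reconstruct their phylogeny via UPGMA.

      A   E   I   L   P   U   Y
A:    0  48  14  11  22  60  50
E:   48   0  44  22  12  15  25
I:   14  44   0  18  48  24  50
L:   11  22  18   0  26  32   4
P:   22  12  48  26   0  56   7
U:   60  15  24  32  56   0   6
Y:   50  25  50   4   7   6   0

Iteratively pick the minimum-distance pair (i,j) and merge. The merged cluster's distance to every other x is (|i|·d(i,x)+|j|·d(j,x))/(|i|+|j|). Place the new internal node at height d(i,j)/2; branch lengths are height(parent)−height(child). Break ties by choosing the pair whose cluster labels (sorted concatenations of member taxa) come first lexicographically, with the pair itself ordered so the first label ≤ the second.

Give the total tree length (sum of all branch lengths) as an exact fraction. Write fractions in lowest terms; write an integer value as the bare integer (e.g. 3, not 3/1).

step 1: merge (L,Y) at d=4; branch lengths L→2, Y→2; new cluster LY
  updated: d(A,LY)=61/2, d(E,LY)=47/2, d(I,LY)=34, d(LY,P)=33/2, d(LY,U)=19
step 2: merge (E,P) at d=12; branch lengths E→6, P→6; new cluster EP
  updated: d(A,EP)=35, d(EP,I)=46, d(EP,LY)=20, d(EP,U)=71/2
step 3: merge (A,I) at d=14; branch lengths A→7, I→7; new cluster AI
  updated: d(AI,EP)=81/2, d(AI,LY)=129/4, d(AI,U)=42
step 4: merge (LY,U) at d=19; branch lengths LY→15/2, U→19/2; new cluster LUY
  updated: d(AI,LUY)=71/2, d(EP,LUY)=151/6
step 5: merge (EP,LUY) at d=151/6; branch lengths EP→79/12, LUY→37/12; new cluster ELPUY
  updated: d(AI,ELPUY)=75/2
step 6: merge (AI,ELPUY) at d=75/2; branch lengths AI→47/4, ELPUY→37/6; new cluster AEILPUY
final tree: ((A:7,I:7):47/4,((E:6,P:6):79/12,((L:2,Y:2):15/2,U:19/2):37/12):37/6)
total length: 895/12

895/12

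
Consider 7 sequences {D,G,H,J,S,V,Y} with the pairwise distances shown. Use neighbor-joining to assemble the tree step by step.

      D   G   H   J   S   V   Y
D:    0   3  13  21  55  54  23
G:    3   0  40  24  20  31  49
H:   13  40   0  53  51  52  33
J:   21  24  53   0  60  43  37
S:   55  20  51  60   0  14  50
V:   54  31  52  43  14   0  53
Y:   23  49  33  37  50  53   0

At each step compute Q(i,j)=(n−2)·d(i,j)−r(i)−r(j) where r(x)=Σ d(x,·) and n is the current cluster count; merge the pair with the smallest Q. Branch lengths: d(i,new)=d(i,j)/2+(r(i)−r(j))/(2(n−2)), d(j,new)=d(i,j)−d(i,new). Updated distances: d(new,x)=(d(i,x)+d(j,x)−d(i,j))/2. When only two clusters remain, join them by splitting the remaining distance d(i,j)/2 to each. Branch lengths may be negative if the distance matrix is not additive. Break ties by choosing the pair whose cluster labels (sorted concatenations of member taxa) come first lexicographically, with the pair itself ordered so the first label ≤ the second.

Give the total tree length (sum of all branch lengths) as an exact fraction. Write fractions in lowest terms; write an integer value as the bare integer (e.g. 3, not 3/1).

step 1: merge (S,V) at d=14, Q=-427; branch lengths S→73/10, V→67/10; new cluster SV
  updated: d(D,SV)=95/2, d(G,SV)=37/2, d(H,SV)=89/2, d(J,SV)=89/2, d(SV,Y)=89/2
step 2: merge (G,SV) at d=37/2, Q=-260; branch lengths G→9/8, SV→139/8; new cluster GSV
  updated: d(D,GSV)=16, d(GSV,H)=33, d(GSV,J)=25, d(GSV,Y)=75/2
step 3: merge (GSV,J) at d=25, Q=-345/2; branch lengths GSV→101/12, J→199/12; new cluster GJSV
  updated: d(D,GJSV)=6, d(GJSV,H)=61/2, d(GJSV,Y)=99/4
step 4: merge (D,H) at d=13, Q=-185/2; branch lengths D→-17/8, H→121/8; new cluster DH
  updated: d(DH,GJSV)=47/4, d(DH,Y)=43/2
step 5: merge (DH,GJSV) at d=47/4, Q=-58; branch lengths DH→17/4, GJSV→15/2; new cluster DGHJSV
  updated: d(DGHJSV,Y)=69/4
step 6: merge (DGHJSV,Y) at d=69/4; branch lengths DGHJSV→69/8, Y→69/8; new cluster DGHJSVY
final tree: (((D:-17/8,H:121/8):17/4,((G:9/8,(S:73/10,V:67/10):139/8):101/12,J:199/12):15/2):69/8,Y:69/8)
total length: 199/2

199/2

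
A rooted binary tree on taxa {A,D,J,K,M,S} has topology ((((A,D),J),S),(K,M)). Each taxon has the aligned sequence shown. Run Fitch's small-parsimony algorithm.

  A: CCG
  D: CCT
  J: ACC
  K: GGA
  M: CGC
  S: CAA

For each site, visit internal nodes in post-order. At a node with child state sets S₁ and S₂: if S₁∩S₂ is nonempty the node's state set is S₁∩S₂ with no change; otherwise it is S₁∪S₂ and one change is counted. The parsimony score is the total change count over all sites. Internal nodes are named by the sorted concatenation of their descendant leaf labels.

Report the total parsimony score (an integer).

8

[col 0] AD: children A:{C}, D:{C} ∩→ {C}; cost 0
[col 0] ADJ: children AD:{C}, J:{A} ∪→ {A,C}; cost 1
[col 0] ADJS: children ADJ:{A,C}, S:{C} ∩→ {C}; cost 0
[col 0] KM: children K:{G}, M:{C} ∪→ {C,G}; cost 1
[col 0] ADJKMS: children ADJS:{C}, KM:{C,G} ∩→ {C}; cost 0
[col 1] AD: children A:{C}, D:{C} ∩→ {C}; cost 0
[col 1] ADJ: children AD:{C}, J:{C} ∩→ {C}; cost 0
[col 1] ADJS: children ADJ:{C}, S:{A} ∪→ {A,C}; cost 1
[col 1] KM: children K:{G}, M:{G} ∩→ {G}; cost 0
[col 1] ADJKMS: children ADJS:{A,C}, KM:{G} ∪→ {A,C,G}; cost 1
[col 2] AD: children A:{G}, D:{T} ∪→ {G,T}; cost 1
[col 2] ADJ: children AD:{G,T}, J:{C} ∪→ {C,G,T}; cost 1
[col 2] ADJS: children ADJ:{C,G,T}, S:{A} ∪→ {A,C,G,T}; cost 1
[col 2] KM: children K:{A}, M:{C} ∪→ {A,C}; cost 1
[col 2] ADJKMS: children ADJS:{A,C,G,T}, KM:{A,C} ∩→ {A,C}; cost 0
per-site changes: [2, 2, 4]; total = 8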